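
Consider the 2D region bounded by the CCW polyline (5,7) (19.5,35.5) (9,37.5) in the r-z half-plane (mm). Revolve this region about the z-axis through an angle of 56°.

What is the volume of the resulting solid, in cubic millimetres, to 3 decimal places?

Volume = 1791.281 mm³

Profile (r,z), 3 vertices: (5,7) (19.5,35.5) (9,37.5)
edge 0: (5,7)→(19.5,35.5)  cross = 5·35.5 − 19.5·7 = 41.0000; (r_i+r_j)·cross = 24.5·41.0000 = 1004.5000
edge 1: (19.5,35.5)→(9,37.5)  cross = 19.5·37.5 − 9·35.5 = 411.7500; (r_i+r_j)·cross = 28.5·411.7500 = 11734.8750
edge 2: (9,37.5)→(5,7)  cross = 9·7 − 5·37.5 = -124.5000; (r_i+r_j)·cross = 14·-124.5000 = -1743.0000
Σcross = 328.2500 → A = |Σcross|/2 = 164.1250 mm²
Σ(r_i+r_j)·cross = 10996.3750 → first moment M = |Σ|/6 = 1832.7292
R_c = M/A = 1832.7292/164.1250 = 11.1667 mm
θ = 56° = 0.977384 rad
V = θ·R_c·A = 0.977384·11.1667·164.1250 = 1791.281 mm³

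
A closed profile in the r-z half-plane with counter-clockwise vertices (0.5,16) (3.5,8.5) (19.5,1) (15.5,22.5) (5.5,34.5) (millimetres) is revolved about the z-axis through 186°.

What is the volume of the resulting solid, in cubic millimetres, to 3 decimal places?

Volume = 10783.438 mm³

Profile (r,z), 5 vertices: (0.5,16) (3.5,8.5) (19.5,1) (15.5,22.5) (5.5,34.5)
edge 0: (0.5,16)→(3.5,8.5)  cross = 0.5·8.5 − 3.5·16 = -51.7500; (r_i+r_j)·cross = 4·-51.7500 = -207.0000
edge 1: (3.5,8.5)→(19.5,1)  cross = 3.5·1 − 19.5·8.5 = -162.2500; (r_i+r_j)·cross = 23·-162.2500 = -3731.7500
edge 2: (19.5,1)→(15.5,22.5)  cross = 19.5·22.5 − 15.5·1 = 423.2500; (r_i+r_j)·cross = 35·423.2500 = 14813.7500
edge 3: (15.5,22.5)→(5.5,34.5)  cross = 15.5·34.5 − 5.5·22.5 = 411.0000; (r_i+r_j)·cross = 21·411.0000 = 8631.0000
edge 4: (5.5,34.5)→(0.5,16)  cross = 5.5·16 − 0.5·34.5 = 70.7500; (r_i+r_j)·cross = 6·70.7500 = 424.5000
Σcross = 691.0000 → A = |Σcross|/2 = 345.5000 mm²
Σ(r_i+r_j)·cross = 19930.5000 → first moment M = |Σ|/6 = 3321.7500
R_c = M/A = 3321.7500/345.5000 = 9.6143 mm
θ = 186° = 3.246312 rad
V = θ·R_c·A = 3.246312·9.6143·345.5000 = 10783.438 mm³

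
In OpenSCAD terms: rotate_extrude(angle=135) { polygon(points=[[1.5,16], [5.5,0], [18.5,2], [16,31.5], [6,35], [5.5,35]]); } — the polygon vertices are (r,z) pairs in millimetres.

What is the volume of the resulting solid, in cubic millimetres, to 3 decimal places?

Profile (r,z), 6 vertices: (1.5,16) (5.5,0) (18.5,2) (16,31.5) (6,35) (5.5,35)
edge 0: (1.5,16)→(5.5,0)  cross = 1.5·0 − 5.5·16 = -88.0000; (r_i+r_j)·cross = 7·-88.0000 = -616.0000
edge 1: (5.5,0)→(18.5,2)  cross = 5.5·2 − 18.5·0 = 11.0000; (r_i+r_j)·cross = 24·11.0000 = 264.0000
edge 2: (18.5,2)→(16,31.5)  cross = 18.5·31.5 − 16·2 = 550.7500; (r_i+r_j)·cross = 34.5·550.7500 = 19000.8750
edge 3: (16,31.5)→(6,35)  cross = 16·35 − 6·31.5 = 371.0000; (r_i+r_j)·cross = 22·371.0000 = 8162.0000
edge 4: (6,35)→(5.5,35)  cross = 6·35 − 5.5·35 = 17.5000; (r_i+r_j)·cross = 11.5·17.5000 = 201.2500
edge 5: (5.5,35)→(1.5,16)  cross = 5.5·16 − 1.5·35 = 35.5000; (r_i+r_j)·cross = 7·35.5000 = 248.5000
Σcross = 897.7500 → A = |Σcross|/2 = 448.8750 mm²
Σ(r_i+r_j)·cross = 27260.6250 → first moment M = |Σ|/6 = 4543.4375
R_c = M/A = 4543.4375/448.8750 = 10.1218 mm
θ = 135° = 2.356194 rad
V = θ·R_c·A = 2.356194·10.1218·448.8750 = 10705.222 mm³

Volume = 10705.222 mm³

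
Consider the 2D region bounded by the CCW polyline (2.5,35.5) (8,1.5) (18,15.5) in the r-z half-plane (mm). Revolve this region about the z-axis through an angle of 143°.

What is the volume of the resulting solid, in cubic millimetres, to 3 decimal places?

Volume = 4943.597 mm³

Profile (r,z), 3 vertices: (2.5,35.5) (8,1.5) (18,15.5)
edge 0: (2.5,35.5)→(8,1.5)  cross = 2.5·1.5 − 8·35.5 = -280.2500; (r_i+r_j)·cross = 10.5·-280.2500 = -2942.6250
edge 1: (8,1.5)→(18,15.5)  cross = 8·15.5 − 18·1.5 = 97.0000; (r_i+r_j)·cross = 26·97.0000 = 2522.0000
edge 2: (18,15.5)→(2.5,35.5)  cross = 18·35.5 − 2.5·15.5 = 600.2500; (r_i+r_j)·cross = 20.5·600.2500 = 12305.1250
Σcross = 417.0000 → A = |Σcross|/2 = 208.5000 mm²
Σ(r_i+r_j)·cross = 11884.5000 → first moment M = |Σ|/6 = 1980.7500
R_c = M/A = 1980.7500/208.5000 = 9.5000 mm
θ = 143° = 2.495821 rad
V = θ·R_c·A = 2.495821·9.5000·208.5000 = 4943.597 mm³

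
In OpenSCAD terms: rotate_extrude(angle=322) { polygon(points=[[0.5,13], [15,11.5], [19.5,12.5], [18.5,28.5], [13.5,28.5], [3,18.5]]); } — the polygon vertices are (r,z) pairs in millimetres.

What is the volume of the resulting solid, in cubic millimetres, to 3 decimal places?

Volume = 14521.977 mm³

Profile (r,z), 6 vertices: (0.5,13) (15,11.5) (19.5,12.5) (18.5,28.5) (13.5,28.5) (3,18.5)
edge 0: (0.5,13)→(15,11.5)  cross = 0.5·11.5 − 15·13 = -189.2500; (r_i+r_j)·cross = 15.5·-189.2500 = -2933.3750
edge 1: (15,11.5)→(19.5,12.5)  cross = 15·12.5 − 19.5·11.5 = -36.7500; (r_i+r_j)·cross = 34.5·-36.7500 = -1267.8750
edge 2: (19.5,12.5)→(18.5,28.5)  cross = 19.5·28.5 − 18.5·12.5 = 324.5000; (r_i+r_j)·cross = 38·324.5000 = 12331.0000
edge 3: (18.5,28.5)→(13.5,28.5)  cross = 18.5·28.5 − 13.5·28.5 = 142.5000; (r_i+r_j)·cross = 32·142.5000 = 4560.0000
edge 4: (13.5,28.5)→(3,18.5)  cross = 13.5·18.5 − 3·28.5 = 164.2500; (r_i+r_j)·cross = 16.5·164.2500 = 2710.1250
edge 5: (3,18.5)→(0.5,13)  cross = 3·13 − 0.5·18.5 = 29.7500; (r_i+r_j)·cross = 3.5·29.7500 = 104.1250
Σcross = 435.0000 → A = |Σcross|/2 = 217.5000 mm²
Σ(r_i+r_j)·cross = 15504.0000 → first moment M = |Σ|/6 = 2584.0000
R_c = M/A = 2584.0000/217.5000 = 11.8805 mm
θ = 322° = 5.619960 rad
V = θ·R_c·A = 5.619960·11.8805·217.5000 = 14521.977 mm³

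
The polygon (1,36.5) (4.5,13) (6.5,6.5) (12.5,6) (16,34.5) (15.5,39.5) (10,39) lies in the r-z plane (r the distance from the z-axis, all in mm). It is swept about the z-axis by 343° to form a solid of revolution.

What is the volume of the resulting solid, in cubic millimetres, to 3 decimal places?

Volume = 19260.375 mm³

Profile (r,z), 7 vertices: (1,36.5) (4.5,13) (6.5,6.5) (12.5,6) (16,34.5) (15.5,39.5) (10,39)
edge 0: (1,36.5)→(4.5,13)  cross = 1·13 − 4.5·36.5 = -151.2500; (r_i+r_j)·cross = 5.5·-151.2500 = -831.8750
edge 1: (4.5,13)→(6.5,6.5)  cross = 4.5·6.5 − 6.5·13 = -55.2500; (r_i+r_j)·cross = 11·-55.2500 = -607.7500
edge 2: (6.5,6.5)→(12.5,6)  cross = 6.5·6 − 12.5·6.5 = -42.2500; (r_i+r_j)·cross = 19·-42.2500 = -802.7500
edge 3: (12.5,6)→(16,34.5)  cross = 12.5·34.5 − 16·6 = 335.2500; (r_i+r_j)·cross = 28.5·335.2500 = 9554.6250
edge 4: (16,34.5)→(15.5,39.5)  cross = 16·39.5 − 15.5·34.5 = 97.2500; (r_i+r_j)·cross = 31.5·97.2500 = 3063.3750
edge 5: (15.5,39.5)→(10,39)  cross = 15.5·39 − 10·39.5 = 209.5000; (r_i+r_j)·cross = 25.5·209.5000 = 5342.2500
edge 6: (10,39)→(1,36.5)  cross = 10·36.5 − 1·39 = 326.0000; (r_i+r_j)·cross = 11·326.0000 = 3586.0000
Σcross = 719.2500 → A = |Σcross|/2 = 359.6250 mm²
Σ(r_i+r_j)·cross = 19303.8750 → first moment M = |Σ|/6 = 3217.3125
R_c = M/A = 3217.3125/359.6250 = 8.9463 mm
θ = 343° = 5.986479 rad
V = θ·R_c·A = 5.986479·8.9463·359.6250 = 19260.375 mm³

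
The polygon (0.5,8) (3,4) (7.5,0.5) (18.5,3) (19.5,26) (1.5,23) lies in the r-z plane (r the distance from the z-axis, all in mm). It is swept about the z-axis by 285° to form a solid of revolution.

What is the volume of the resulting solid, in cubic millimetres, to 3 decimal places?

Volume = 20413.862 mm³

Profile (r,z), 6 vertices: (0.5,8) (3,4) (7.5,0.5) (18.5,3) (19.5,26) (1.5,23)
edge 0: (0.5,8)→(3,4)  cross = 0.5·4 − 3·8 = -22.0000; (r_i+r_j)·cross = 3.5·-22.0000 = -77.0000
edge 1: (3,4)→(7.5,0.5)  cross = 3·0.5 − 7.5·4 = -28.5000; (r_i+r_j)·cross = 10.5·-28.5000 = -299.2500
edge 2: (7.5,0.5)→(18.5,3)  cross = 7.5·3 − 18.5·0.5 = 13.2500; (r_i+r_j)·cross = 26·13.2500 = 344.5000
edge 3: (18.5,3)→(19.5,26)  cross = 18.5·26 − 19.5·3 = 422.5000; (r_i+r_j)·cross = 38·422.5000 = 16055.0000
edge 4: (19.5,26)→(1.5,23)  cross = 19.5·23 − 1.5·26 = 409.5000; (r_i+r_j)·cross = 21·409.5000 = 8599.5000
edge 5: (1.5,23)→(0.5,8)  cross = 1.5·8 − 0.5·23 = 0.5000; (r_i+r_j)·cross = 2·0.5000 = 1.0000
Σcross = 795.2500 → A = |Σcross|/2 = 397.6250 mm²
Σ(r_i+r_j)·cross = 24623.7500 → first moment M = |Σ|/6 = 4103.9583
R_c = M/A = 4103.9583/397.6250 = 10.3212 mm
θ = 285° = 4.974188 rad
V = θ·R_c·A = 4.974188·10.3212·397.6250 = 20413.862 mm³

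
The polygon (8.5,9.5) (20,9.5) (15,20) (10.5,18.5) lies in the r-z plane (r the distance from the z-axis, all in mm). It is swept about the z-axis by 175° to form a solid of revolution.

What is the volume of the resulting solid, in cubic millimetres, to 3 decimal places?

Volume = 3322.916 mm³

Profile (r,z), 4 vertices: (8.5,9.5) (20,9.5) (15,20) (10.5,18.5)
edge 0: (8.5,9.5)→(20,9.5)  cross = 8.5·9.5 − 20·9.5 = -109.2500; (r_i+r_j)·cross = 28.5·-109.2500 = -3113.6250
edge 1: (20,9.5)→(15,20)  cross = 20·20 − 15·9.5 = 257.5000; (r_i+r_j)·cross = 35·257.5000 = 9012.5000
edge 2: (15,20)→(10.5,18.5)  cross = 15·18.5 − 10.5·20 = 67.5000; (r_i+r_j)·cross = 25.5·67.5000 = 1721.2500
edge 3: (10.5,18.5)→(8.5,9.5)  cross = 10.5·9.5 − 8.5·18.5 = -57.5000; (r_i+r_j)·cross = 19·-57.5000 = -1092.5000
Σcross = 158.2500 → A = |Σcross|/2 = 79.1250 mm²
Σ(r_i+r_j)·cross = 6527.6250 → first moment M = |Σ|/6 = 1087.9375
R_c = M/A = 1087.9375/79.1250 = 13.7496 mm
θ = 175° = 3.054326 rad
V = θ·R_c·A = 3.054326·13.7496·79.1250 = 3322.916 mm³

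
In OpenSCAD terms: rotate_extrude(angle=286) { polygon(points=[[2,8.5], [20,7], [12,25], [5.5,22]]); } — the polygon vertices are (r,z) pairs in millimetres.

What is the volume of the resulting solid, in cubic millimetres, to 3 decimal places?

Profile (r,z), 4 vertices: (2,8.5) (20,7) (12,25) (5.5,22)
edge 0: (2,8.5)→(20,7)  cross = 2·7 − 20·8.5 = -156.0000; (r_i+r_j)·cross = 22·-156.0000 = -3432.0000
edge 1: (20,7)→(12,25)  cross = 20·25 − 12·7 = 416.0000; (r_i+r_j)·cross = 32·416.0000 = 13312.0000
edge 2: (12,25)→(5.5,22)  cross = 12·22 − 5.5·25 = 126.5000; (r_i+r_j)·cross = 17.5·126.5000 = 2213.7500
edge 3: (5.5,22)→(2,8.5)  cross = 5.5·8.5 − 2·22 = 2.7500; (r_i+r_j)·cross = 7.5·2.7500 = 20.6250
Σcross = 389.2500 → A = |Σcross|/2 = 194.6250 mm²
Σ(r_i+r_j)·cross = 12114.3750 → first moment M = |Σ|/6 = 2019.0625
R_c = M/A = 2019.0625/194.6250 = 10.3741 mm
θ = 286° = 4.991642 rad
V = θ·R_c·A = 4.991642·10.3741·194.6250 = 10078.436 mm³

Volume = 10078.436 mm³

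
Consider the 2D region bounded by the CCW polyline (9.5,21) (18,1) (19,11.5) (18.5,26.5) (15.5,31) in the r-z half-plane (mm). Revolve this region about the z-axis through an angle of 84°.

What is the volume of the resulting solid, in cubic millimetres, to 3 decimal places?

Profile (r,z), 5 vertices: (9.5,21) (18,1) (19,11.5) (18.5,26.5) (15.5,31)
edge 0: (9.5,21)→(18,1)  cross = 9.5·1 − 18·21 = -368.5000; (r_i+r_j)·cross = 27.5·-368.5000 = -10133.7500
edge 1: (18,1)→(19,11.5)  cross = 18·11.5 − 19·1 = 188.0000; (r_i+r_j)·cross = 37·188.0000 = 6956.0000
edge 2: (19,11.5)→(18.5,26.5)  cross = 19·26.5 − 18.5·11.5 = 290.7500; (r_i+r_j)·cross = 37.5·290.7500 = 10903.1250
edge 3: (18.5,26.5)→(15.5,31)  cross = 18.5·31 − 15.5·26.5 = 162.7500; (r_i+r_j)·cross = 34·162.7500 = 5533.5000
edge 4: (15.5,31)→(9.5,21)  cross = 15.5·21 − 9.5·31 = 31.0000; (r_i+r_j)·cross = 25·31.0000 = 775.0000
Σcross = 304.0000 → A = |Σcross|/2 = 152.0000 mm²
Σ(r_i+r_j)·cross = 14033.8750 → first moment M = |Σ|/6 = 2338.9792
R_c = M/A = 2338.9792/152.0000 = 15.3880 mm
θ = 84° = 1.466077 rad
V = θ·R_c·A = 1.466077·15.3880·152.0000 = 3429.123 mm³

Volume = 3429.123 mm³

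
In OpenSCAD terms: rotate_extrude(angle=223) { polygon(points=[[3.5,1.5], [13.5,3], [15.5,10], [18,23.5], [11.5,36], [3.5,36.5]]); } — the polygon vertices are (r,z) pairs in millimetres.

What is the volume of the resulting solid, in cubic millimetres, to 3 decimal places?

Volume = 15091.881 mm³

Profile (r,z), 6 vertices: (3.5,1.5) (13.5,3) (15.5,10) (18,23.5) (11.5,36) (3.5,36.5)
edge 0: (3.5,1.5)→(13.5,3)  cross = 3.5·3 − 13.5·1.5 = -9.7500; (r_i+r_j)·cross = 17·-9.7500 = -165.7500
edge 1: (13.5,3)→(15.5,10)  cross = 13.5·10 − 15.5·3 = 88.5000; (r_i+r_j)·cross = 29·88.5000 = 2566.5000
edge 2: (15.5,10)→(18,23.5)  cross = 15.5·23.5 − 18·10 = 184.2500; (r_i+r_j)·cross = 33.5·184.2500 = 6172.3750
edge 3: (18,23.5)→(11.5,36)  cross = 18·36 − 11.5·23.5 = 377.7500; (r_i+r_j)·cross = 29.5·377.7500 = 11143.6250
edge 4: (11.5,36)→(3.5,36.5)  cross = 11.5·36.5 − 3.5·36 = 293.7500; (r_i+r_j)·cross = 15·293.7500 = 4406.2500
edge 5: (3.5,36.5)→(3.5,1.5)  cross = 3.5·1.5 − 3.5·36.5 = -122.5000; (r_i+r_j)·cross = 7·-122.5000 = -857.5000
Σcross = 812.0000 → A = |Σcross|/2 = 406.0000 mm²
Σ(r_i+r_j)·cross = 23265.5000 → first moment M = |Σ|/6 = 3877.5833
R_c = M/A = 3877.5833/406.0000 = 9.5507 mm
θ = 223° = 3.892084 rad
V = θ·R_c·A = 3.892084·9.5507·406.0000 = 15091.881 mm³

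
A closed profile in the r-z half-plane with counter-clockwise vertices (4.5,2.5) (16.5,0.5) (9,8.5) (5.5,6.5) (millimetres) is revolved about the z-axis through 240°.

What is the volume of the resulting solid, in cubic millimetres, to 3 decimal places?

Profile (r,z), 4 vertices: (4.5,2.5) (16.5,0.5) (9,8.5) (5.5,6.5)
edge 0: (4.5,2.5)→(16.5,0.5)  cross = 4.5·0.5 − 16.5·2.5 = -39.0000; (r_i+r_j)·cross = 21·-39.0000 = -819.0000
edge 1: (16.5,0.5)→(9,8.5)  cross = 16.5·8.5 − 9·0.5 = 135.7500; (r_i+r_j)·cross = 25.5·135.7500 = 3461.6250
edge 2: (9,8.5)→(5.5,6.5)  cross = 9·6.5 − 5.5·8.5 = 11.7500; (r_i+r_j)·cross = 14.5·11.7500 = 170.3750
edge 3: (5.5,6.5)→(4.5,2.5)  cross = 5.5·2.5 − 4.5·6.5 = -15.5000; (r_i+r_j)·cross = 10·-15.5000 = -155.0000
Σcross = 93.0000 → A = |Σcross|/2 = 46.5000 mm²
Σ(r_i+r_j)·cross = 2658.0000 → first moment M = |Σ|/6 = 443.0000
R_c = M/A = 443.0000/46.5000 = 9.5269 mm
θ = 240° = 4.188790 rad
V = θ·R_c·A = 4.188790·9.5269·46.5000 = 1855.634 mm³

Volume = 1855.634 mm³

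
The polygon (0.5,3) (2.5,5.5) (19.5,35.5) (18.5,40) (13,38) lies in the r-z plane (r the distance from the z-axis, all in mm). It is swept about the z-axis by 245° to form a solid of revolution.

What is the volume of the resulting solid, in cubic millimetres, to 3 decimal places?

Volume = 7338.248 mm³

Profile (r,z), 5 vertices: (0.5,3) (2.5,5.5) (19.5,35.5) (18.5,40) (13,38)
edge 0: (0.5,3)→(2.5,5.5)  cross = 0.5·5.5 − 2.5·3 = -4.7500; (r_i+r_j)·cross = 3·-4.7500 = -14.2500
edge 1: (2.5,5.5)→(19.5,35.5)  cross = 2.5·35.5 − 19.5·5.5 = -18.5000; (r_i+r_j)·cross = 22·-18.5000 = -407.0000
edge 2: (19.5,35.5)→(18.5,40)  cross = 19.5·40 − 18.5·35.5 = 123.2500; (r_i+r_j)·cross = 38·123.2500 = 4683.5000
edge 3: (18.5,40)→(13,38)  cross = 18.5·38 − 13·40 = 183.0000; (r_i+r_j)·cross = 31.5·183.0000 = 5764.5000
edge 4: (13,38)→(0.5,3)  cross = 13·3 − 0.5·38 = 20.0000; (r_i+r_j)·cross = 13.5·20.0000 = 270.0000
Σcross = 303.0000 → A = |Σcross|/2 = 151.5000 mm²
Σ(r_i+r_j)·cross = 10296.7500 → first moment M = |Σ|/6 = 1716.1250
R_c = M/A = 1716.1250/151.5000 = 11.3276 mm
θ = 245° = 4.276057 rad
V = θ·R_c·A = 4.276057·11.3276·151.5000 = 7338.248 mm³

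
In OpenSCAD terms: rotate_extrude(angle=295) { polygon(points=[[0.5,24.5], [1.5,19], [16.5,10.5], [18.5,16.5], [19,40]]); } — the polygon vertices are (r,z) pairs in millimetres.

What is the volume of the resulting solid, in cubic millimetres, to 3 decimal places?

Profile (r,z), 5 vertices: (0.5,24.5) (1.5,19) (16.5,10.5) (18.5,16.5) (19,40)
edge 0: (0.5,24.5)→(1.5,19)  cross = 0.5·19 − 1.5·24.5 = -27.2500; (r_i+r_j)·cross = 2·-27.2500 = -54.5000
edge 1: (1.5,19)→(16.5,10.5)  cross = 1.5·10.5 − 16.5·19 = -297.7500; (r_i+r_j)·cross = 18·-297.7500 = -5359.5000
edge 2: (16.5,10.5)→(18.5,16.5)  cross = 16.5·16.5 − 18.5·10.5 = 78.0000; (r_i+r_j)·cross = 35·78.0000 = 2730.0000
edge 3: (18.5,16.5)→(19,40)  cross = 18.5·40 − 19·16.5 = 426.5000; (r_i+r_j)·cross = 37.5·426.5000 = 15993.7500
edge 4: (19,40)→(0.5,24.5)  cross = 19·24.5 − 0.5·40 = 445.5000; (r_i+r_j)·cross = 19.5·445.5000 = 8687.2500
Σcross = 625.0000 → A = |Σcross|/2 = 312.5000 mm²
Σ(r_i+r_j)·cross = 21997.0000 → first moment M = |Σ|/6 = 3666.1667
R_c = M/A = 3666.1667/312.5000 = 11.7317 mm
θ = 295° = 5.148721 rad
V = θ·R_c·A = 5.148721·11.7317·312.5000 = 18876.070 mm³

Volume = 18876.070 mm³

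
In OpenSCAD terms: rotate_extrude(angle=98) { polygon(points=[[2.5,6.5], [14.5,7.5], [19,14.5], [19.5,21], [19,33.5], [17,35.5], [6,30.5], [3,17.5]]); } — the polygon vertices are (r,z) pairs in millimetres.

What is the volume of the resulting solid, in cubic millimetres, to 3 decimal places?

Volume = 7424.660 mm³

Profile (r,z), 8 vertices: (2.5,6.5) (14.5,7.5) (19,14.5) (19.5,21) (19,33.5) (17,35.5) (6,30.5) (3,17.5)
edge 0: (2.5,6.5)→(14.5,7.5)  cross = 2.5·7.5 − 14.5·6.5 = -75.5000; (r_i+r_j)·cross = 17·-75.5000 = -1283.5000
edge 1: (14.5,7.5)→(19,14.5)  cross = 14.5·14.5 − 19·7.5 = 67.7500; (r_i+r_j)·cross = 33.5·67.7500 = 2269.6250
edge 2: (19,14.5)→(19.5,21)  cross = 19·21 − 19.5·14.5 = 116.2500; (r_i+r_j)·cross = 38.5·116.2500 = 4475.6250
edge 3: (19.5,21)→(19,33.5)  cross = 19.5·33.5 − 19·21 = 254.2500; (r_i+r_j)·cross = 38.5·254.2500 = 9788.6250
edge 4: (19,33.5)→(17,35.5)  cross = 19·35.5 − 17·33.5 = 105.0000; (r_i+r_j)·cross = 36·105.0000 = 3780.0000
edge 5: (17,35.5)→(6,30.5)  cross = 17·30.5 − 6·35.5 = 305.5000; (r_i+r_j)·cross = 23·305.5000 = 7026.5000
edge 6: (6,30.5)→(3,17.5)  cross = 6·17.5 − 3·30.5 = 13.5000; (r_i+r_j)·cross = 9·13.5000 = 121.5000
edge 7: (3,17.5)→(2.5,6.5)  cross = 3·6.5 − 2.5·17.5 = -24.2500; (r_i+r_j)·cross = 5.5·-24.2500 = -133.3750
Σcross = 762.5000 → A = |Σcross|/2 = 381.2500 mm²
Σ(r_i+r_j)·cross = 26045.0000 → first moment M = |Σ|/6 = 4340.8333
R_c = M/A = 4340.8333/381.2500 = 11.3858 mm
θ = 98° = 1.710423 rad
V = θ·R_c·A = 1.710423·11.3858·381.2500 = 7424.660 mm³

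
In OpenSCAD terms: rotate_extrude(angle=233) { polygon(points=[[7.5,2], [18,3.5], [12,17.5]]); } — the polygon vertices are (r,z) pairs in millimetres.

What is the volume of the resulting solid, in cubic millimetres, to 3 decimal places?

Volume = 3964.952 mm³

Profile (r,z), 3 vertices: (7.5,2) (18,3.5) (12,17.5)
edge 0: (7.5,2)→(18,3.5)  cross = 7.5·3.5 − 18·2 = -9.7500; (r_i+r_j)·cross = 25.5·-9.7500 = -248.6250
edge 1: (18,3.5)→(12,17.5)  cross = 18·17.5 − 12·3.5 = 273.0000; (r_i+r_j)·cross = 30·273.0000 = 8190.0000
edge 2: (12,17.5)→(7.5,2)  cross = 12·2 − 7.5·17.5 = -107.2500; (r_i+r_j)·cross = 19.5·-107.2500 = -2091.3750
Σcross = 156.0000 → A = |Σcross|/2 = 78.0000 mm²
Σ(r_i+r_j)·cross = 5850.0000 → first moment M = |Σ|/6 = 975.0000
R_c = M/A = 975.0000/78.0000 = 12.5000 mm
θ = 233° = 4.066617 rad
V = θ·R_c·A = 4.066617·12.5000·78.0000 = 3964.952 mm³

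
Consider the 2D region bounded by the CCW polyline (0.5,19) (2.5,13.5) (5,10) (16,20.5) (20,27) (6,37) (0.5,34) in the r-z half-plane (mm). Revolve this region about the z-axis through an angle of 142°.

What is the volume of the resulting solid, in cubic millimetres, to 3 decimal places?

Volume = 6348.648 mm³

Profile (r,z), 7 vertices: (0.5,19) (2.5,13.5) (5,10) (16,20.5) (20,27) (6,37) (0.5,34)
edge 0: (0.5,19)→(2.5,13.5)  cross = 0.5·13.5 − 2.5·19 = -40.7500; (r_i+r_j)·cross = 3·-40.7500 = -122.2500
edge 1: (2.5,13.5)→(5,10)  cross = 2.5·10 − 5·13.5 = -42.5000; (r_i+r_j)·cross = 7.5·-42.5000 = -318.7500
edge 2: (5,10)→(16,20.5)  cross = 5·20.5 − 16·10 = -57.5000; (r_i+r_j)·cross = 21·-57.5000 = -1207.5000
edge 3: (16,20.5)→(20,27)  cross = 16·27 − 20·20.5 = 22.0000; (r_i+r_j)·cross = 36·22.0000 = 792.0000
edge 4: (20,27)→(6,37)  cross = 20·37 − 6·27 = 578.0000; (r_i+r_j)·cross = 26·578.0000 = 15028.0000
edge 5: (6,37)→(0.5,34)  cross = 6·34 − 0.5·37 = 185.5000; (r_i+r_j)·cross = 6.5·185.5000 = 1205.7500
edge 6: (0.5,34)→(0.5,19)  cross = 0.5·19 − 0.5·34 = -7.5000; (r_i+r_j)·cross = 1·-7.5000 = -7.5000
Σcross = 637.2500 → A = |Σcross|/2 = 318.6250 mm²
Σ(r_i+r_j)·cross = 15369.7500 → first moment M = |Σ|/6 = 2561.6250
R_c = M/A = 2561.6250/318.6250 = 8.0396 mm
θ = 142° = 2.478368 rad
V = θ·R_c·A = 2.478368·8.0396·318.6250 = 6348.648 mm³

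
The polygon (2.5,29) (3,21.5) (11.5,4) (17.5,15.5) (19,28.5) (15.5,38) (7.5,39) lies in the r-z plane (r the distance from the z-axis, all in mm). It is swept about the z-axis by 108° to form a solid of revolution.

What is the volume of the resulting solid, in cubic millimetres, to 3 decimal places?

Volume = 7922.311 mm³

Profile (r,z), 7 vertices: (2.5,29) (3,21.5) (11.5,4) (17.5,15.5) (19,28.5) (15.5,38) (7.5,39)
edge 0: (2.5,29)→(3,21.5)  cross = 2.5·21.5 − 3·29 = -33.2500; (r_i+r_j)·cross = 5.5·-33.2500 = -182.8750
edge 1: (3,21.5)→(11.5,4)  cross = 3·4 − 11.5·21.5 = -235.2500; (r_i+r_j)·cross = 14.5·-235.2500 = -3411.1250
edge 2: (11.5,4)→(17.5,15.5)  cross = 11.5·15.5 − 17.5·4 = 108.2500; (r_i+r_j)·cross = 29·108.2500 = 3139.2500
edge 3: (17.5,15.5)→(19,28.5)  cross = 17.5·28.5 − 19·15.5 = 204.2500; (r_i+r_j)·cross = 36.5·204.2500 = 7455.1250
edge 4: (19,28.5)→(15.5,38)  cross = 19·38 − 15.5·28.5 = 280.2500; (r_i+r_j)·cross = 34.5·280.2500 = 9668.6250
edge 5: (15.5,38)→(7.5,39)  cross = 15.5·39 − 7.5·38 = 319.5000; (r_i+r_j)·cross = 23·319.5000 = 7348.5000
edge 6: (7.5,39)→(2.5,29)  cross = 7.5·29 − 2.5·39 = 120.0000; (r_i+r_j)·cross = 10·120.0000 = 1200.0000
Σcross = 763.7500 → A = |Σcross|/2 = 381.8750 mm²
Σ(r_i+r_j)·cross = 25217.5000 → first moment M = |Σ|/6 = 4202.9167
R_c = M/A = 4202.9167/381.8750 = 11.0060 mm
θ = 108° = 1.884956 rad
V = θ·R_c·A = 1.884956·11.0060·381.8750 = 7922.311 mm³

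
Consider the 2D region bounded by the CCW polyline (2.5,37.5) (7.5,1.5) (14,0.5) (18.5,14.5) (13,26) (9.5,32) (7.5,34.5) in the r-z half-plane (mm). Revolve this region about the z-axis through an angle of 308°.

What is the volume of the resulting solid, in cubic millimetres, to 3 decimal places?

Volume = 17568.403 mm³

Profile (r,z), 7 vertices: (2.5,37.5) (7.5,1.5) (14,0.5) (18.5,14.5) (13,26) (9.5,32) (7.5,34.5)
edge 0: (2.5,37.5)→(7.5,1.5)  cross = 2.5·1.5 − 7.5·37.5 = -277.5000; (r_i+r_j)·cross = 10·-277.5000 = -2775.0000
edge 1: (7.5,1.5)→(14,0.5)  cross = 7.5·0.5 − 14·1.5 = -17.2500; (r_i+r_j)·cross = 21.5·-17.2500 = -370.8750
edge 2: (14,0.5)→(18.5,14.5)  cross = 14·14.5 − 18.5·0.5 = 193.7500; (r_i+r_j)·cross = 32.5·193.7500 = 6296.8750
edge 3: (18.5,14.5)→(13,26)  cross = 18.5·26 − 13·14.5 = 292.5000; (r_i+r_j)·cross = 31.5·292.5000 = 9213.7500
edge 4: (13,26)→(9.5,32)  cross = 13·32 − 9.5·26 = 169.0000; (r_i+r_j)·cross = 22.5·169.0000 = 3802.5000
edge 5: (9.5,32)→(7.5,34.5)  cross = 9.5·34.5 − 7.5·32 = 87.7500; (r_i+r_j)·cross = 17·87.7500 = 1491.7500
edge 6: (7.5,34.5)→(2.5,37.5)  cross = 7.5·37.5 − 2.5·34.5 = 195.0000; (r_i+r_j)·cross = 10·195.0000 = 1950.0000
Σcross = 643.2500 → A = |Σcross|/2 = 321.6250 mm²
Σ(r_i+r_j)·cross = 19609.0000 → first moment M = |Σ|/6 = 3268.1667
R_c = M/A = 3268.1667/321.6250 = 10.1614 mm
θ = 308° = 5.375614 rad
V = θ·R_c·A = 5.375614·10.1614·321.6250 = 17568.403 mm³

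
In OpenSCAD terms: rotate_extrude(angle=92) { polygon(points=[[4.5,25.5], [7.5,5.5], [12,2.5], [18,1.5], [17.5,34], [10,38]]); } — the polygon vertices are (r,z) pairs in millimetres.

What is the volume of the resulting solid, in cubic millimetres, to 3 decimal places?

Volume = 7284.606 mm³

Profile (r,z), 6 vertices: (4.5,25.5) (7.5,5.5) (12,2.5) (18,1.5) (17.5,34) (10,38)
edge 0: (4.5,25.5)→(7.5,5.5)  cross = 4.5·5.5 − 7.5·25.5 = -166.5000; (r_i+r_j)·cross = 12·-166.5000 = -1998.0000
edge 1: (7.5,5.5)→(12,2.5)  cross = 7.5·2.5 − 12·5.5 = -47.2500; (r_i+r_j)·cross = 19.5·-47.2500 = -921.3750
edge 2: (12,2.5)→(18,1.5)  cross = 12·1.5 − 18·2.5 = -27.0000; (r_i+r_j)·cross = 30·-27.0000 = -810.0000
edge 3: (18,1.5)→(17.5,34)  cross = 18·34 − 17.5·1.5 = 585.7500; (r_i+r_j)·cross = 35.5·585.7500 = 20794.1250
edge 4: (17.5,34)→(10,38)  cross = 17.5·38 − 10·34 = 325.0000; (r_i+r_j)·cross = 27.5·325.0000 = 8937.5000
edge 5: (10,38)→(4.5,25.5)  cross = 10·25.5 − 4.5·38 = 84.0000; (r_i+r_j)·cross = 14.5·84.0000 = 1218.0000
Σcross = 754.0000 → A = |Σcross|/2 = 377.0000 mm²
Σ(r_i+r_j)·cross = 27220.2500 → first moment M = |Σ|/6 = 4536.7083
R_c = M/A = 4536.7083/377.0000 = 12.0337 mm
θ = 92° = 1.605703 rad
V = θ·R_c·A = 1.605703·12.0337·377.0000 = 7284.606 mm³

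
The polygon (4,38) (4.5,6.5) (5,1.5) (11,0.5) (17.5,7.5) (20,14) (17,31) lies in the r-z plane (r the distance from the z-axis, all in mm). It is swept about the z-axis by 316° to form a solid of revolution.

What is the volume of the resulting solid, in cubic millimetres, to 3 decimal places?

Volume = 26711.458 mm³

Profile (r,z), 7 vertices: (4,38) (4.5,6.5) (5,1.5) (11,0.5) (17.5,7.5) (20,14) (17,31)
edge 0: (4,38)→(4.5,6.5)  cross = 4·6.5 − 4.5·38 = -145.0000; (r_i+r_j)·cross = 8.5·-145.0000 = -1232.5000
edge 1: (4.5,6.5)→(5,1.5)  cross = 4.5·1.5 − 5·6.5 = -25.7500; (r_i+r_j)·cross = 9.5·-25.7500 = -244.6250
edge 2: (5,1.5)→(11,0.5)  cross = 5·0.5 − 11·1.5 = -14.0000; (r_i+r_j)·cross = 16·-14.0000 = -224.0000
edge 3: (11,0.5)→(17.5,7.5)  cross = 11·7.5 − 17.5·0.5 = 73.7500; (r_i+r_j)·cross = 28.5·73.7500 = 2101.8750
edge 4: (17.5,7.5)→(20,14)  cross = 17.5·14 − 20·7.5 = 95.0000; (r_i+r_j)·cross = 37.5·95.0000 = 3562.5000
edge 5: (20,14)→(17,31)  cross = 20·31 − 17·14 = 382.0000; (r_i+r_j)·cross = 37·382.0000 = 14134.0000
edge 6: (17,31)→(4,38)  cross = 17·38 − 4·31 = 522.0000; (r_i+r_j)·cross = 21·522.0000 = 10962.0000
Σcross = 888.0000 → A = |Σcross|/2 = 444.0000 mm²
Σ(r_i+r_j)·cross = 29059.2500 → first moment M = |Σ|/6 = 4843.2083
R_c = M/A = 4843.2083/444.0000 = 10.9081 mm
θ = 316° = 5.515240 rad
V = θ·R_c·A = 5.515240·10.9081·444.0000 = 26711.458 mm³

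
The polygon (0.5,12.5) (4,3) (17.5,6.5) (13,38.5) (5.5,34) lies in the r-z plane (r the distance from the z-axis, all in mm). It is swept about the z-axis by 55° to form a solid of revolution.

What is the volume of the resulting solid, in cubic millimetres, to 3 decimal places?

Volume = 3480.430 mm³

Profile (r,z), 5 vertices: (0.5,12.5) (4,3) (17.5,6.5) (13,38.5) (5.5,34)
edge 0: (0.5,12.5)→(4,3)  cross = 0.5·3 − 4·12.5 = -48.5000; (r_i+r_j)·cross = 4.5·-48.5000 = -218.2500
edge 1: (4,3)→(17.5,6.5)  cross = 4·6.5 − 17.5·3 = -26.5000; (r_i+r_j)·cross = 21.5·-26.5000 = -569.7500
edge 2: (17.5,6.5)→(13,38.5)  cross = 17.5·38.5 − 13·6.5 = 589.2500; (r_i+r_j)·cross = 30.5·589.2500 = 17972.1250
edge 3: (13,38.5)→(5.5,34)  cross = 13·34 − 5.5·38.5 = 230.2500; (r_i+r_j)·cross = 18.5·230.2500 = 4259.6250
edge 4: (5.5,34)→(0.5,12.5)  cross = 5.5·12.5 − 0.5·34 = 51.7500; (r_i+r_j)·cross = 6·51.7500 = 310.5000
Σcross = 796.2500 → A = |Σcross|/2 = 398.1250 mm²
Σ(r_i+r_j)·cross = 21754.2500 → first moment M = |Σ|/6 = 3625.7083
R_c = M/A = 3625.7083/398.1250 = 9.1070 mm
θ = 55° = 0.959931 rad
V = θ·R_c·A = 0.959931·9.1070·398.1250 = 3480.430 mm³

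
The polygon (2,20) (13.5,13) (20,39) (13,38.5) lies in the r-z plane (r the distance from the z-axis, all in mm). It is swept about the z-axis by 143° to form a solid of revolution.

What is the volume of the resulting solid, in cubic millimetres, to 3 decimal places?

Profile (r,z), 4 vertices: (2,20) (13.5,13) (20,39) (13,38.5)
edge 0: (2,20)→(13.5,13)  cross = 2·13 − 13.5·20 = -244.0000; (r_i+r_j)·cross = 15.5·-244.0000 = -3782.0000
edge 1: (13.5,13)→(20,39)  cross = 13.5·39 − 20·13 = 266.5000; (r_i+r_j)·cross = 33.5·266.5000 = 8927.7500
edge 2: (20,39)→(13,38.5)  cross = 20·38.5 − 13·39 = 263.0000; (r_i+r_j)·cross = 33·263.0000 = 8679.0000
edge 3: (13,38.5)→(2,20)  cross = 13·20 − 2·38.5 = 183.0000; (r_i+r_j)·cross = 15·183.0000 = 2745.0000
Σcross = 468.5000 → A = |Σcross|/2 = 234.2500 mm²
Σ(r_i+r_j)·cross = 16569.7500 → first moment M = |Σ|/6 = 2761.6250
R_c = M/A = 2761.6250/234.2500 = 11.7892 mm
θ = 143° = 2.495821 rad
V = θ·R_c·A = 2.495821·11.7892·234.2500 = 6892.521 mm³

Volume = 6892.521 mm³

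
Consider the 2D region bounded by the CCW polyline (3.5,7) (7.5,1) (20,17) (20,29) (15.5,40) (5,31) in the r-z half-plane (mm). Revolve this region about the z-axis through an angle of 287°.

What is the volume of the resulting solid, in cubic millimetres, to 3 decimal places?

Volume = 24699.430 mm³

Profile (r,z), 6 vertices: (3.5,7) (7.5,1) (20,17) (20,29) (15.5,40) (5,31)
edge 0: (3.5,7)→(7.5,1)  cross = 3.5·1 − 7.5·7 = -49.0000; (r_i+r_j)·cross = 11·-49.0000 = -539.0000
edge 1: (7.5,1)→(20,17)  cross = 7.5·17 − 20·1 = 107.5000; (r_i+r_j)·cross = 27.5·107.5000 = 2956.2500
edge 2: (20,17)→(20,29)  cross = 20·29 − 20·17 = 240.0000; (r_i+r_j)·cross = 40·240.0000 = 9600.0000
edge 3: (20,29)→(15.5,40)  cross = 20·40 − 15.5·29 = 350.5000; (r_i+r_j)·cross = 35.5·350.5000 = 12442.7500
edge 4: (15.5,40)→(5,31)  cross = 15.5·31 − 5·40 = 280.5000; (r_i+r_j)·cross = 20.5·280.5000 = 5750.2500
edge 5: (5,31)→(3.5,7)  cross = 5·7 − 3.5·31 = -73.5000; (r_i+r_j)·cross = 8.5·-73.5000 = -624.7500
Σcross = 856.0000 → A = |Σcross|/2 = 428.0000 mm²
Σ(r_i+r_j)·cross = 29585.5000 → first moment M = |Σ|/6 = 4930.9167
R_c = M/A = 4930.9167/428.0000 = 11.5208 mm
θ = 287° = 5.009095 rad
V = θ·R_c·A = 5.009095·11.5208·428.0000 = 24699.430 mm³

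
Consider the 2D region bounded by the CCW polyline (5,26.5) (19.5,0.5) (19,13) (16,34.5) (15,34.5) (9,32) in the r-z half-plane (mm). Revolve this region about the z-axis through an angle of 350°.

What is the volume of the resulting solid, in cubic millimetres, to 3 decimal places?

Profile (r,z), 6 vertices: (5,26.5) (19.5,0.5) (19,13) (16,34.5) (15,34.5) (9,32)
edge 0: (5,26.5)→(19.5,0.5)  cross = 5·0.5 − 19.5·26.5 = -514.2500; (r_i+r_j)·cross = 24.5·-514.2500 = -12599.1250
edge 1: (19.5,0.5)→(19,13)  cross = 19.5·13 − 19·0.5 = 244.0000; (r_i+r_j)·cross = 38.5·244.0000 = 9394.0000
edge 2: (19,13)→(16,34.5)  cross = 19·34.5 − 16·13 = 447.5000; (r_i+r_j)·cross = 35·447.5000 = 15662.5000
edge 3: (16,34.5)→(15,34.5)  cross = 16·34.5 − 15·34.5 = 34.5000; (r_i+r_j)·cross = 31·34.5000 = 1069.5000
edge 4: (15,34.5)→(9,32)  cross = 15·32 − 9·34.5 = 169.5000; (r_i+r_j)·cross = 24·169.5000 = 4068.0000
edge 5: (9,32)→(5,26.5)  cross = 9·26.5 − 5·32 = 78.5000; (r_i+r_j)·cross = 14·78.5000 = 1099.0000
Σcross = 459.7500 → A = |Σcross|/2 = 229.8750 mm²
Σ(r_i+r_j)·cross = 18693.8750 → first moment M = |Σ|/6 = 3115.6458
R_c = M/A = 3115.6458/229.8750 = 13.5537 mm
θ = 350° = 6.108652 rad
V = θ·R_c·A = 6.108652·13.5537·229.8750 = 19032.397 mm³

Volume = 19032.397 mm³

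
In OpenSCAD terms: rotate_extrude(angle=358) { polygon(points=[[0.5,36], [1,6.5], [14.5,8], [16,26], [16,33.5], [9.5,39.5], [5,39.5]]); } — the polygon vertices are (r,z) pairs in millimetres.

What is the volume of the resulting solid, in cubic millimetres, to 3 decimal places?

Profile (r,z), 7 vertices: (0.5,36) (1,6.5) (14.5,8) (16,26) (16,33.5) (9.5,39.5) (5,39.5)
edge 0: (0.5,36)→(1,6.5)  cross = 0.5·6.5 − 1·36 = -32.7500; (r_i+r_j)·cross = 1.5·-32.7500 = -49.1250
edge 1: (1,6.5)→(14.5,8)  cross = 1·8 − 14.5·6.5 = -86.2500; (r_i+r_j)·cross = 15.5·-86.2500 = -1336.8750
edge 2: (14.5,8)→(16,26)  cross = 14.5·26 − 16·8 = 249.0000; (r_i+r_j)·cross = 30.5·249.0000 = 7594.5000
edge 3: (16,26)→(16,33.5)  cross = 16·33.5 − 16·26 = 120.0000; (r_i+r_j)·cross = 32·120.0000 = 3840.0000
edge 4: (16,33.5)→(9.5,39.5)  cross = 16·39.5 − 9.5·33.5 = 313.7500; (r_i+r_j)·cross = 25.5·313.7500 = 8000.6250
edge 5: (9.5,39.5)→(5,39.5)  cross = 9.5·39.5 − 5·39.5 = 177.7500; (r_i+r_j)·cross = 14.5·177.7500 = 2577.3750
edge 6: (5,39.5)→(0.5,36)  cross = 5·36 − 0.5·39.5 = 160.2500; (r_i+r_j)·cross = 5.5·160.2500 = 881.3750
Σcross = 901.7500 → A = |Σcross|/2 = 450.8750 mm²
Σ(r_i+r_j)·cross = 21507.8750 → first moment M = |Σ|/6 = 3584.6458
R_c = M/A = 3584.6458/450.8750 = 7.9504 mm
θ = 358° = 6.248279 rad
V = θ·R_c·A = 6.248279·7.9504·450.8750 = 22397.866 mm³

Volume = 22397.866 mm³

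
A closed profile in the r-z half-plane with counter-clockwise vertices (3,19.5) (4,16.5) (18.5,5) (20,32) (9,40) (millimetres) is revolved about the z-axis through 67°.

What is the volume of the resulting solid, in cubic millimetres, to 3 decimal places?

Volume = 5425.563 mm³

Profile (r,z), 5 vertices: (3,19.5) (4,16.5) (18.5,5) (20,32) (9,40)
edge 0: (3,19.5)→(4,16.5)  cross = 3·16.5 − 4·19.5 = -28.5000; (r_i+r_j)·cross = 7·-28.5000 = -199.5000
edge 1: (4,16.5)→(18.5,5)  cross = 4·5 − 18.5·16.5 = -285.2500; (r_i+r_j)·cross = 22.5·-285.2500 = -6418.1250
edge 2: (18.5,5)→(20,32)  cross = 18.5·32 − 20·5 = 492.0000; (r_i+r_j)·cross = 38.5·492.0000 = 18942.0000
edge 3: (20,32)→(9,40)  cross = 20·40 − 9·32 = 512.0000; (r_i+r_j)·cross = 29·512.0000 = 14848.0000
edge 4: (9,40)→(3,19.5)  cross = 9·19.5 − 3·40 = 55.5000; (r_i+r_j)·cross = 12·55.5000 = 666.0000
Σcross = 745.7500 → A = |Σcross|/2 = 372.8750 mm²
Σ(r_i+r_j)·cross = 27838.3750 → first moment M = |Σ|/6 = 4639.7292
R_c = M/A = 4639.7292/372.8750 = 12.4431 mm
θ = 67° = 1.169371 rad
V = θ·R_c·A = 1.169371·12.4431·372.8750 = 5425.563 mm³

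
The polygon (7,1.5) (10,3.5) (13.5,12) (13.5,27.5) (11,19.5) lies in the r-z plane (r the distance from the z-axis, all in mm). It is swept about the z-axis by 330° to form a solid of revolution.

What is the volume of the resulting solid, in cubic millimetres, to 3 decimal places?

Volume = 4222.977 mm³

Profile (r,z), 5 vertices: (7,1.5) (10,3.5) (13.5,12) (13.5,27.5) (11,19.5)
edge 0: (7,1.5)→(10,3.5)  cross = 7·3.5 − 10·1.5 = 9.5000; (r_i+r_j)·cross = 17·9.5000 = 161.5000
edge 1: (10,3.5)→(13.5,12)  cross = 10·12 − 13.5·3.5 = 72.7500; (r_i+r_j)·cross = 23.5·72.7500 = 1709.6250
edge 2: (13.5,12)→(13.5,27.5)  cross = 13.5·27.5 − 13.5·12 = 209.2500; (r_i+r_j)·cross = 27·209.2500 = 5649.7500
edge 3: (13.5,27.5)→(11,19.5)  cross = 13.5·19.5 − 11·27.5 = -39.2500; (r_i+r_j)·cross = 24.5·-39.2500 = -961.6250
edge 4: (11,19.5)→(7,1.5)  cross = 11·1.5 − 7·19.5 = -120.0000; (r_i+r_j)·cross = 18·-120.0000 = -2160.0000
Σcross = 132.2500 → A = |Σcross|/2 = 66.1250 mm²
Σ(r_i+r_j)·cross = 4399.2500 → first moment M = |Σ|/6 = 733.2083
R_c = M/A = 733.2083/66.1250 = 11.0882 mm
θ = 330° = 5.759587 rad
V = θ·R_c·A = 5.759587·11.0882·66.1250 = 4222.977 mm³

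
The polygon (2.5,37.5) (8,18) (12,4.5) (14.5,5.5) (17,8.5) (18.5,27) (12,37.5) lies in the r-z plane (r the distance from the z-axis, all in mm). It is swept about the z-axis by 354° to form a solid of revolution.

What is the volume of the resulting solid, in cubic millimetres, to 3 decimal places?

Profile (r,z), 7 vertices: (2.5,37.5) (8,18) (12,4.5) (14.5,5.5) (17,8.5) (18.5,27) (12,37.5)
edge 0: (2.5,37.5)→(8,18)  cross = 2.5·18 − 8·37.5 = -255.0000; (r_i+r_j)·cross = 10.5·-255.0000 = -2677.5000
edge 1: (8,18)→(12,4.5)  cross = 8·4.5 − 12·18 = -180.0000; (r_i+r_j)·cross = 20·-180.0000 = -3600.0000
edge 2: (12,4.5)→(14.5,5.5)  cross = 12·5.5 − 14.5·4.5 = 0.7500; (r_i+r_j)·cross = 26.5·0.7500 = 19.8750
edge 3: (14.5,5.5)→(17,8.5)  cross = 14.5·8.5 − 17·5.5 = 29.7500; (r_i+r_j)·cross = 31.5·29.7500 = 937.1250
edge 4: (17,8.5)→(18.5,27)  cross = 17·27 − 18.5·8.5 = 301.7500; (r_i+r_j)·cross = 35.5·301.7500 = 10712.1250
edge 5: (18.5,27)→(12,37.5)  cross = 18.5·37.5 − 12·27 = 369.7500; (r_i+r_j)·cross = 30.5·369.7500 = 11277.3750
edge 6: (12,37.5)→(2.5,37.5)  cross = 12·37.5 − 2.5·37.5 = 356.2500; (r_i+r_j)·cross = 14.5·356.2500 = 5165.6250
Σcross = 623.2500 → A = |Σcross|/2 = 311.6250 mm²
Σ(r_i+r_j)·cross = 21834.6250 → first moment M = |Σ|/6 = 3639.1042
R_c = M/A = 3639.1042/311.6250 = 11.6778 mm
θ = 354° = 6.178466 rad
V = θ·R_c·A = 6.178466·11.6778·311.6250 = 22484.080 mm³

Volume = 22484.080 mm³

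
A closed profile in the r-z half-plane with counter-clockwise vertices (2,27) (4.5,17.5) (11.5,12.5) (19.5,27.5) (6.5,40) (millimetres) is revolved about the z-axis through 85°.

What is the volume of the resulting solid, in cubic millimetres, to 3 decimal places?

Volume = 3908.978 mm³

Profile (r,z), 5 vertices: (2,27) (4.5,17.5) (11.5,12.5) (19.5,27.5) (6.5,40)
edge 0: (2,27)→(4.5,17.5)  cross = 2·17.5 − 4.5·27 = -86.5000; (r_i+r_j)·cross = 6.5·-86.5000 = -562.2500
edge 1: (4.5,17.5)→(11.5,12.5)  cross = 4.5·12.5 − 11.5·17.5 = -145.0000; (r_i+r_j)·cross = 16·-145.0000 = -2320.0000
edge 2: (11.5,12.5)→(19.5,27.5)  cross = 11.5·27.5 − 19.5·12.5 = 72.5000; (r_i+r_j)·cross = 31·72.5000 = 2247.5000
edge 3: (19.5,27.5)→(6.5,40)  cross = 19.5·40 − 6.5·27.5 = 601.2500; (r_i+r_j)·cross = 26·601.2500 = 15632.5000
edge 4: (6.5,40)→(2,27)  cross = 6.5·27 − 2·40 = 95.5000; (r_i+r_j)·cross = 8.5·95.5000 = 811.7500
Σcross = 537.7500 → A = |Σcross|/2 = 268.8750 mm²
Σ(r_i+r_j)·cross = 15809.5000 → first moment M = |Σ|/6 = 2634.9167
R_c = M/A = 2634.9167/268.8750 = 9.7998 mm
θ = 85° = 1.483530 rad
V = θ·R_c·A = 1.483530·9.7998·268.8750 = 3908.978 mm³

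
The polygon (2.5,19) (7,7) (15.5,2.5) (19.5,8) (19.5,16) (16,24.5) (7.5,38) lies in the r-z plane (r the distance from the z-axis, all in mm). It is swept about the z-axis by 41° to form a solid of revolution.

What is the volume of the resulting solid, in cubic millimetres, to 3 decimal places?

Volume = 2849.221 mm³

Profile (r,z), 7 vertices: (2.5,19) (7,7) (15.5,2.5) (19.5,8) (19.5,16) (16,24.5) (7.5,38)
edge 0: (2.5,19)→(7,7)  cross = 2.5·7 − 7·19 = -115.5000; (r_i+r_j)·cross = 9.5·-115.5000 = -1097.2500
edge 1: (7,7)→(15.5,2.5)  cross = 7·2.5 − 15.5·7 = -91.0000; (r_i+r_j)·cross = 22.5·-91.0000 = -2047.5000
edge 2: (15.5,2.5)→(19.5,8)  cross = 15.5·8 − 19.5·2.5 = 75.2500; (r_i+r_j)·cross = 35·75.2500 = 2633.7500
edge 3: (19.5,8)→(19.5,16)  cross = 19.5·16 − 19.5·8 = 156.0000; (r_i+r_j)·cross = 39·156.0000 = 6084.0000
edge 4: (19.5,16)→(16,24.5)  cross = 19.5·24.5 − 16·16 = 221.7500; (r_i+r_j)·cross = 35.5·221.7500 = 7872.1250
edge 5: (16,24.5)→(7.5,38)  cross = 16·38 − 7.5·24.5 = 424.2500; (r_i+r_j)·cross = 23.5·424.2500 = 9969.8750
edge 6: (7.5,38)→(2.5,19)  cross = 7.5·19 − 2.5·38 = 47.5000; (r_i+r_j)·cross = 10·47.5000 = 475.0000
Σcross = 718.2500 → A = |Σcross|/2 = 359.1250 mm²
Σ(r_i+r_j)·cross = 23890.0000 → first moment M = |Σ|/6 = 3981.6667
R_c = M/A = 3981.6667/359.1250 = 11.0871 mm
θ = 41° = 0.715585 rad
V = θ·R_c·A = 0.715585·11.0871·359.1250 = 2849.221 mm³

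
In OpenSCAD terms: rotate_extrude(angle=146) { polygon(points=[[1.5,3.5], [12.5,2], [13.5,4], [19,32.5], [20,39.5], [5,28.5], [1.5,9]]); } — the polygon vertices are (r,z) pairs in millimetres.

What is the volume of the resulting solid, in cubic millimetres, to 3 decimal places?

Volume = 10633.877 mm³

Profile (r,z), 7 vertices: (1.5,3.5) (12.5,2) (13.5,4) (19,32.5) (20,39.5) (5,28.5) (1.5,9)
edge 0: (1.5,3.5)→(12.5,2)  cross = 1.5·2 − 12.5·3.5 = -40.7500; (r_i+r_j)·cross = 14·-40.7500 = -570.5000
edge 1: (12.5,2)→(13.5,4)  cross = 12.5·4 − 13.5·2 = 23.0000; (r_i+r_j)·cross = 26·23.0000 = 598.0000
edge 2: (13.5,4)→(19,32.5)  cross = 13.5·32.5 − 19·4 = 362.7500; (r_i+r_j)·cross = 32.5·362.7500 = 11789.3750
edge 3: (19,32.5)→(20,39.5)  cross = 19·39.5 − 20·32.5 = 100.5000; (r_i+r_j)·cross = 39·100.5000 = 3919.5000
edge 4: (20,39.5)→(5,28.5)  cross = 20·28.5 − 5·39.5 = 372.5000; (r_i+r_j)·cross = 25·372.5000 = 9312.5000
edge 5: (5,28.5)→(1.5,9)  cross = 5·9 − 1.5·28.5 = 2.2500; (r_i+r_j)·cross = 6.5·2.2500 = 14.6250
edge 6: (1.5,9)→(1.5,3.5)  cross = 1.5·3.5 − 1.5·9 = -8.2500; (r_i+r_j)·cross = 3·-8.2500 = -24.7500
Σcross = 812.0000 → A = |Σcross|/2 = 406.0000 mm²
Σ(r_i+r_j)·cross = 25038.7500 → first moment M = |Σ|/6 = 4173.1250
R_c = M/A = 4173.1250/406.0000 = 10.2786 mm
θ = 146° = 2.548181 rad
V = θ·R_c·A = 2.548181·10.2786·406.0000 = 10633.877 mm³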